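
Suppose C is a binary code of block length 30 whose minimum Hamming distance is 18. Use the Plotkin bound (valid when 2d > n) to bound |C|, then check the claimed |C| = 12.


Plotkin bound M ≤ 6; given |C| = 12 > bound (violated).

Check applicability: 2d = 36, n = 30.
2d − n = 6 > 0, so Plotkin applies.
Compute d/(2d−n) = 18/6 ≈ 3.0000.
⌊d/(2d−n)⌋ = 3.
Plotkin bound: M ≤ 2·3 = 6.
Given |C| = 12, check: VIOLATED.
This |C| is above the Plotkin bound, so no binary code with n = 30, d = 18 and 12 codewords exists.


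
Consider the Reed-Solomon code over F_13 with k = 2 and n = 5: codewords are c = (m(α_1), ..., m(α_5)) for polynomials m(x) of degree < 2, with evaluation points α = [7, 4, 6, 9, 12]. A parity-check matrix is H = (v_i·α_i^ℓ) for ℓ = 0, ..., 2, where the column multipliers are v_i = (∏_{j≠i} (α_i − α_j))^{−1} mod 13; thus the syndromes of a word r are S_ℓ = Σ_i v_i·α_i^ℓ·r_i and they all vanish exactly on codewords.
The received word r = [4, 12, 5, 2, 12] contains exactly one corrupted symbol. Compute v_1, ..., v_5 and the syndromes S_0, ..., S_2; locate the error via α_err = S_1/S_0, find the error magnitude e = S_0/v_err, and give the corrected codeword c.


S = (3, 12, 9), error at position 2, error magnitude e = 5, c = [4, 7, 5, 2, 12].

Step 1: column multipliers v_i = (∏_{j≠i}(α_i − α_j))^{−1} mod 13.
  i = 1 (α = 7): (7−4)(7−6)(7−9)(7−12) = 3·1·(−2)·(−5) = 30 ≡ 4, so v_1 = 4^{−1} = 10 (mod 13).
  i = 2 (α = 4): (4−7)(4−6)(4−9)(4−12) = (−3)·(−2)·(−5)·(−8) = 240 ≡ 6, so v_2 = 6^{−1} = 11 (mod 13).
  i = 3 (α = 6): (6−7)(6−4)(6−9)(6−12) = (−1)·2·(−3)·(−6) = −36 ≡ 3, so v_3 = 3^{−1} = 9 (mod 13).
  i = 4 (α = 9): (9−7)(9−4)(9−6)(9−12) = 2·5·3·(−3) = −90 ≡ 1, so v_4 = 1^{−1} = 1 (mod 13).
  i = 5 (α = 12): (12−7)(12−4)(12−6)(12−9) = 5·8·6·3 = 720 ≡ 5, so v_5 = 5^{−1} = 8 (mod 13).
  v = [10, 11, 9, 1, 8].
Step 2: syndromes of r = [4, 12, 5, 2, 12] (all sums mod 13).
  S_0 = Σ v_i r_i = 10·4 + 11·12 + 9·5 + 1·2 + 8·12 = 315 ≡ 3.
  S_1 = Σ v_i α_i r_i = 10·7·4 + 11·4·12 + 9·6·5 + 1·9·2 + 8·12·12 = 2248 ≡ 12.
  α_i^2 mod 13 = [10, 3, 10, 3, 1].
  S_2 = Σ v_i α_i^2 r_i = 10·10·4 + 11·3·12 + 9·10·5 + 1·3·2 + 8·1·12 = 1348 ≡ 9.
  S = (3, 12, 9) ≠ 0, so r is not a codeword (an error is present).
Step 3: locate the error. For a single error e at position i, S_ℓ = v_i·e·α_i^ℓ, so α_err = S_1/S_0.
  S_0^{−1} = 3^{−1} = 9 (mod 13), so α_err = 12·9 = 108 ≡ 4 = α_2. Error position i = 2.
  Consistency check: S_2/S_1 = 9·12 = 108 ≡ 4 = α_err ✓ (single-error assumption holds).
Step 4: error magnitude e = S_0/v_2 = S_0·∏_{j≠2}(α_2 − α_j) = 3·6 = 18 ≡ 5 (mod 13).
Step 5: correct position 2: c_2 = r_2 − e = 12 − 5 ≡ 7 (mod 13). Hence c = [4, 7, 5, 2, 12].
  Check: interpolating c through the α_i gives m(x) = 11 + 12·x (degree < 2) with m(α_i) = c_i for every i, so c is indeed a codeword.


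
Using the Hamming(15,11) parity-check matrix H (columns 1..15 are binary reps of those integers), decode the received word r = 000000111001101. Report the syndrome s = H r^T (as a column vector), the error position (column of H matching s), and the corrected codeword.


s = (1, 0, 0, 0)^T, error position = 8, corrected codeword c = 000000101001101

Compute s = H r^T mod 2 one row at a time:
  s_1 = 1 + 1 + 0 + 0 + 1 + 1 + 0 + 1 = 5 ≡ 1 (mod 2).
  s_2 = 0 + 0 + 0 + 1 + 1 + 1 + 0 + 1 = 4 ≡ 0 (mod 2).
  s_3 = 0 + 0 + 0 + 1 + 0 + 0 + 0 + 1 = 2 ≡ 0 (mod 2).
  s_4 = 0 + 0 + 0 + 1 + 1 + 0 + 1 + 1 = 4 ≡ 0 (mod 2).
s = (1, 0, 0, 0)^T — this equals column 8 of H (binary 1000), so error is at position 8.
Correct: flip bit 8 of r = 000000111001101 to get c = 000000101001101.


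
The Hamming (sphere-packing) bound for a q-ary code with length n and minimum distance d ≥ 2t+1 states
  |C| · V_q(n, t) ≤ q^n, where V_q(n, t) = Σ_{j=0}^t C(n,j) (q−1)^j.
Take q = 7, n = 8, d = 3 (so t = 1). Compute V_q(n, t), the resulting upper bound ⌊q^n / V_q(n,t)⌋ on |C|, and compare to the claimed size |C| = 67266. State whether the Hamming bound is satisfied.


V_q(n, t) = 49, q^n = 5764801, Hamming bound = 117649, |C| = 67266 ≤ bound (satisfied).

Step 1: Compute V_q(n, t) = Σ_{j=0}^1 C(n, j) (q−1)^j.
  j = 0: C(8,0)·(6)^0 = 1·1 = 1.
  j = 1: C(8,1)·(6)^1 = 8·6 = 48.
  V_q(n, t) = 1 + 48 = 49.
Step 2: q^n = 7^8 = 5764801.
Step 3: Hamming bound ⌊q^n / V_q(n,t)⌋ = ⌊5764801/49⌋ = 117649.
Step 4: Compare |C| = 67266 to 117649: satisfied.
The claimed |C| lies below the Hamming bound.


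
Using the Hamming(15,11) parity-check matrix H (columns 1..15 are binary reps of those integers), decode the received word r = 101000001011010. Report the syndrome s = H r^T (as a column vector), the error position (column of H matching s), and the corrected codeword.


s = (0, 0, 1, 0)^T, error position = 2, corrected codeword c = 111000001011010

Compute s = H r^T mod 2 one row at a time:
  s_1 = 0 + 1 + 0 + 1 + 1 + 0 + 1 + 0 = 4 ≡ 0 (mod 2).
  s_2 = 0 + 0 + 0 + 0 + 1 + 0 + 1 + 0 = 2 ≡ 0 (mod 2).
  s_3 = 0 + 1 + 0 + 0 + 0 + 1 + 1 + 0 = 3 ≡ 1 (mod 2).
  s_4 = 1 + 1 + 0 + 0 + 1 + 1 + 0 + 0 = 4 ≡ 0 (mod 2).
s = (0, 0, 1, 0)^T — this equals column 2 of H (binary 0010), so error is at position 2.
Correct: flip bit 2 of r = 101000001011010 to get c = 111000001011010.


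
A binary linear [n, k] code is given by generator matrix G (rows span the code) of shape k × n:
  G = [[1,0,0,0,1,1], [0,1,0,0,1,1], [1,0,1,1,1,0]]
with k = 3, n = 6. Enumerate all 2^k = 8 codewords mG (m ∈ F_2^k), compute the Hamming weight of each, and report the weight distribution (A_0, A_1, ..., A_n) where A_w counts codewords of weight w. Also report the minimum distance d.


Weight distribution: A_0 = 1, A_2 = 1, A_3 = 3, A_4 = 2, A_5 = 1. Minimum distance d = 2.

Enumerate all 2^3 = 8 messages m ∈ F_2^3.
For each, compute codeword c = mG in F_2^6, then tally its weight.
  m = 000 → c = 000000, weight = 0.
  m = 100 → c = 100011, weight = 3.
  m = 010 → c = 010011, weight = 3.
  m = 110 → c = 110000, weight = 2.
  m = 001 → c = 101110, weight = 4.
  m = 101 → c = 001101, weight = 3.
  m = 011 → c = 111101, weight = 5.
  m = 111 → c = 011110, weight = 4.
Tally weights:
  weight 0: 1 codewords.
  weight 2: 1 codewords.
  weight 3: 3 codewords.
  weight 4: 2 codewords.
  weight 5: 1 codewords.
Minimum distance d = smallest w > 0 with A_w > 0 = 2.
Sanity: Σ A_w = 8 = 2^3 = 8 ✓.


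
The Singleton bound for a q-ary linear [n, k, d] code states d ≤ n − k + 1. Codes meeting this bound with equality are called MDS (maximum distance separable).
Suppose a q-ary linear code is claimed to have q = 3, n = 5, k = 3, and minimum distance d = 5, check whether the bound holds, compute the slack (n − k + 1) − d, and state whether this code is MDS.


Singleton RHS = n − k + 1 = 3, slack = -2, bound violated (no such code; not MDS).

Singleton bound: d ≤ n − k + 1.
Here n = 5, k = 3, so n − k + 1 = 3.
Given d = 5, check d ≤ 3: NO.
Slack = (n − k + 1) − d = -2.
The slack is negative: d = 5 exceeds n − k + 1 = 3 by 2, so the Singleton bound is violated and no linear [5, 3, 5]_3 code can exist. In particular it is not MDS (MDS requires d = n − k + 1 exactly).
Description: the claimed parameters are [5, 3, 5]_3; such a code would be impossible (violates the Singleton bound).


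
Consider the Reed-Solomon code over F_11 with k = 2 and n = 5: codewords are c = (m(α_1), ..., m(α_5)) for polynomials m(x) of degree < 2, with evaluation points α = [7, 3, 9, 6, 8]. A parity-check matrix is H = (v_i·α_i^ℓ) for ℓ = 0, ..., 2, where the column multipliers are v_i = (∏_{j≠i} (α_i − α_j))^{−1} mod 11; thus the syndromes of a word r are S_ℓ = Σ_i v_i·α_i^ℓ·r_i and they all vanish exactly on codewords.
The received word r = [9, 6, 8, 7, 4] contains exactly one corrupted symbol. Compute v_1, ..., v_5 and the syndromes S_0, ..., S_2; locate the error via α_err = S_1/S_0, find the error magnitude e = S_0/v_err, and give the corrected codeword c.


S = (8, 1, 7), error at position 1, error magnitude e = 9, c = [0, 6, 8, 7, 4].

Step 1: column multipliers v_i = (∏_{j≠i}(α_i − α_j))^{−1} mod 11.
  i = 1 (α = 7): (7−3)(7−9)(7−6)(7−8) = 4·(−2)·1·(−1) = 8 ≡ 8, so v_1 = 8^{−1} = 7 (mod 11).
  i = 2 (α = 3): (3−7)(3−9)(3−6)(3−8) = (−4)·(−6)·(−3)·(−5) = 360 ≡ 8, so v_2 = 8^{−1} = 7 (mod 11).
  i = 3 (α = 9): (9−7)(9−3)(9−6)(9−8) = 2·6·3·1 = 36 ≡ 3, so v_3 = 3^{−1} = 4 (mod 11).
  i = 4 (α = 6): (6−7)(6−3)(6−9)(6−8) = (−1)·3·(−3)·(−2) = −18 ≡ 4, so v_4 = 4^{−1} = 3 (mod 11).
  i = 5 (α = 8): (8−7)(8−3)(8−9)(8−6) = 1·5·(−1)·2 = −10 ≡ 1, so v_5 = 1^{−1} = 1 (mod 11).
  v = [7, 7, 4, 3, 1].
Step 2: syndromes of r = [9, 6, 8, 7, 4] (all sums mod 11).
  S_0 = Σ v_i r_i = 7·9 + 7·6 + 4·8 + 3·7 + 1·4 = 162 ≡ 8.
  S_1 = Σ v_i α_i r_i = 7·7·9 + 7·3·6 + 4·9·8 + 3·6·7 + 1·8·4 = 1013 ≡ 1.
  α_i^2 mod 11 = [5, 9, 4, 3, 9].
  S_2 = Σ v_i α_i^2 r_i = 7·5·9 + 7·9·6 + 4·4·8 + 3·3·7 + 1·9·4 = 920 ≡ 7.
  S = (8, 1, 7) ≠ 0, so r is not a codeword (an error is present).
Step 3: locate the error. For a single error e at position i, S_ℓ = v_i·e·α_i^ℓ, so α_err = S_1/S_0.
  S_0^{−1} = 8^{−1} = 7 (mod 11), so α_err = 1·7 = 7 ≡ 7 = α_1. Error position i = 1.
  Consistency check: S_2/S_1 = 7·1 = 7 ≡ 7 = α_err ✓ (single-error assumption holds).
Step 4: error magnitude e = S_0/v_1 = S_0·∏_{j≠1}(α_1 − α_j) = 8·8 = 64 ≡ 9 (mod 11).
Step 5: correct position 1: c_1 = r_1 − e = 9 − 9 ≡ 0 (mod 11). Hence c = [0, 6, 8, 7, 4].
  Check: interpolating c through the α_i gives m(x) = 5 + 4·x (degree < 2) with m(α_i) = c_i for every i, so c is indeed a codeword.


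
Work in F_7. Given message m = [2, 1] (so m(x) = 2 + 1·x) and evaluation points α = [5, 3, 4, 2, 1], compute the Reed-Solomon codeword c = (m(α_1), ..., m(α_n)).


c = [0, 5, 6, 4, 3]

Message polynomial: m(x) = 2 + 1·x (mod 7).
For each evaluation point α_i, compute m(α_i) mod 7:
  α_1 = 5: Horner steps 1 → 0, so m(5) = 0.
  α_2 = 3: Horner steps 1 → 5, so m(3) = 5.
  α_3 = 4: Horner steps 1 → 6, so m(4) = 6.
  α_4 = 2: Horner steps 1 → 4, so m(2) = 4.
  α_5 = 1: Horner steps 1 → 3, so m(1) = 3.
Codeword c = [0, 5, 6, 4, 3] ∈ F_7^5.


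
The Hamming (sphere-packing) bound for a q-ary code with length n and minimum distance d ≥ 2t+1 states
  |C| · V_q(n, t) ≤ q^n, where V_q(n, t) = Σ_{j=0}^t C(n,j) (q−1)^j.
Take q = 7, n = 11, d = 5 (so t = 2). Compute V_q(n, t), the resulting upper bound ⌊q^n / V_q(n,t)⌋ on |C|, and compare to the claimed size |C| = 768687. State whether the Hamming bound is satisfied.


V_q(n, t) = 2047, q^n = 1977326743, Hamming bound = 965963, |C| = 768687 ≤ bound (satisfied).

Step 1: Compute V_q(n, t) = Σ_{j=0}^2 C(n, j) (q−1)^j.
  j = 0: C(11,0)·(6)^0 = 1·1 = 1.
  j = 1: C(11,1)·(6)^1 = 11·6 = 66.
  j = 2: C(11,2)·(6)^2 = 55·36 = 1980.
  V_q(n, t) = 1 + 66 + 1980 = 2047.
Step 2: q^n = 7^11 = 1977326743.
Step 3: Hamming bound ⌊q^n / V_q(n,t)⌋ = ⌊1977326743/2047⌋ = 965963.
Step 4: Compare |C| = 768687 to 965963: satisfied.
The claimed |C| lies below the Hamming bound.


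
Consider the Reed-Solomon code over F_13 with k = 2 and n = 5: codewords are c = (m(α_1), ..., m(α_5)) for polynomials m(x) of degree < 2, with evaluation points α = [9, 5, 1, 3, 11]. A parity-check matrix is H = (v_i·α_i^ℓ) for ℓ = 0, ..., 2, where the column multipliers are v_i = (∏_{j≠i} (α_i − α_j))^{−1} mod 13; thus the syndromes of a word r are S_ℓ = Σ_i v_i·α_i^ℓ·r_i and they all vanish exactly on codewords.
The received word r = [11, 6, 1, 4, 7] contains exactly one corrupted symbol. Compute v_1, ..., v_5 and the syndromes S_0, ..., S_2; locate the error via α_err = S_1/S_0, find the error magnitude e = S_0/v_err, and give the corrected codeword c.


S = (11, 7, 8), error at position 4, error magnitude e = 7, c = [11, 6, 1, 10, 7].

Step 1: column multipliers v_i = (∏_{j≠i}(α_i − α_j))^{−1} mod 13.
  i = 1 (α = 9): (9−5)(9−1)(9−3)(9−11) = 4·8·6·(−2) = −384 ≡ 6, so v_1 = 6^{−1} = 11 (mod 13).
  i = 2 (α = 5): (5−9)(5−1)(5−3)(5−11) = (−4)·4·2·(−6) = 192 ≡ 10, so v_2 = 10^{−1} = 4 (mod 13).
  i = 3 (α = 1): (1−9)(1−5)(1−3)(1−11) = (−8)·(−4)·(−2)·(−10) = 640 ≡ 3, so v_3 = 3^{−1} = 9 (mod 13).
  i = 4 (α = 3): (3−9)(3−5)(3−1)(3−11) = (−6)·(−2)·2·(−8) = −192 ≡ 3, so v_4 = 3^{−1} = 9 (mod 13).
  i = 5 (α = 11): (11−9)(11−5)(11−1)(11−3) = 2·6·10·8 = 960 ≡ 11, so v_5 = 11^{−1} = 6 (mod 13).
  v = [11, 4, 9, 9, 6].
Step 2: syndromes of r = [11, 6, 1, 4, 7] (all sums mod 13).
  S_0 = Σ v_i r_i = 11·11 + 4·6 + 9·1 + 9·4 + 6·7 = 232 ≡ 11.
  S_1 = Σ v_i α_i r_i = 11·9·11 + 4·5·6 + 9·1·1 + 9·3·4 + 6·11·7 = 1788 ≡ 7.
  α_i^2 mod 13 = [3, 12, 1, 9, 4].
  S_2 = Σ v_i α_i^2 r_i = 11·3·11 + 4·12·6 + 9·1·1 + 9·9·4 + 6·4·7 = 1152 ≡ 8.
  S = (11, 7, 8) ≠ 0, so r is not a codeword (an error is present).
Step 3: locate the error. For a single error e at position i, S_ℓ = v_i·e·α_i^ℓ, so α_err = S_1/S_0.
  S_0^{−1} = 11^{−1} = 6 (mod 13), so α_err = 7·6 = 42 ≡ 3 = α_4. Error position i = 4.
  Consistency check: S_2/S_1 = 8·2 = 16 ≡ 3 = α_err ✓ (single-error assumption holds).
Step 4: error magnitude e = S_0/v_4 = S_0·∏_{j≠4}(α_4 − α_j) = 11·3 = 33 ≡ 7 (mod 13).
Step 5: correct position 4: c_4 = r_4 − e = 4 − 7 ≡ 10 (mod 13). Hence c = [11, 6, 1, 10, 7].
  Check: interpolating c through the α_i gives m(x) = 3 + 11·x (degree < 2) with m(α_i) = c_i for every i, so c is indeed a codeword.


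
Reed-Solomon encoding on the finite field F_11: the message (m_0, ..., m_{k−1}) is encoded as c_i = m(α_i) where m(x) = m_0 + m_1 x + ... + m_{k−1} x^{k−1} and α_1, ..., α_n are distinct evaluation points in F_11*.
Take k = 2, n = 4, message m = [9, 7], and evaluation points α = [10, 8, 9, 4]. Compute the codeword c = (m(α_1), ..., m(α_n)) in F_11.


c = [2, 10, 6, 4]

Message polynomial: m(x) = 9 + 7·x (mod 11).
For each evaluation point α_i, compute m(α_i) mod 11:
  α_1 = 10: Horner steps 7 → 2, so m(10) = 2.
  α_2 = 8: Horner steps 7 → 10, so m(8) = 10.
  α_3 = 9: Horner steps 7 → 6, so m(9) = 6.
  α_4 = 4: Horner steps 7 → 4, so m(4) = 4.
Codeword c = [2, 10, 6, 4] ∈ F_11^4.


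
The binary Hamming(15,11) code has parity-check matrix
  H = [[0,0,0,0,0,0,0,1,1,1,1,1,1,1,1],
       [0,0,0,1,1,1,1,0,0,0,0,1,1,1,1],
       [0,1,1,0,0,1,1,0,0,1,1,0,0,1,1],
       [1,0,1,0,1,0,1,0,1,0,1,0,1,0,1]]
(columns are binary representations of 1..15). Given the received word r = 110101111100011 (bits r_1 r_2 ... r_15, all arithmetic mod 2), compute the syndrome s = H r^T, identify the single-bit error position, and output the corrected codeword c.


s = (1, 1, 0, 0)^T, error position = 12, corrected codeword c = 110101111101011

Compute s = H r^T mod 2 one row at a time:
  s_1 = 1 + 1 + 1 + 0 + 0 + 0 + 1 + 1 = 5 ≡ 1 (mod 2).
  s_2 = 1 + 0 + 1 + 1 + 0 + 0 + 1 + 1 = 5 ≡ 1 (mod 2).
  s_3 = 1 + 0 + 1 + 1 + 1 + 0 + 1 + 1 = 6 ≡ 0 (mod 2).
  s_4 = 1 + 0 + 0 + 1 + 1 + 0 + 0 + 1 = 4 ≡ 0 (mod 2).
s = (1, 1, 0, 0)^T — this equals column 12 of H (binary 1100), so error is at position 12.
Correct: flip bit 12 of r = 110101111100011 to get c = 110101111101011.


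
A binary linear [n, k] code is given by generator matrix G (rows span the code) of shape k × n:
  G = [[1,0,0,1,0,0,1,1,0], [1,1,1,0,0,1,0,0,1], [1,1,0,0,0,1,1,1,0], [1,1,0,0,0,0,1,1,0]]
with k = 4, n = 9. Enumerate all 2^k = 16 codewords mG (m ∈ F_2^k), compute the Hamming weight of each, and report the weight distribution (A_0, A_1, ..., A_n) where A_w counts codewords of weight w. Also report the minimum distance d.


Weight distribution: A_0 = 1, A_1 = 1, A_2 = 1, A_3 = 1, A_4 = 5, A_5 = 5, A_6 = 1, A_7 = 1. Minimum distance d = 1.

Enumerate all 2^4 = 16 messages m ∈ F_2^4.
For each, compute codeword c = mG in F_2^9, then tally its weight.
  m = 0000 → c = 000000000, weight = 0.
  m = 1000 → c = 100100110, weight = 4.
  m = 0100 → c = 111001001, weight = 5.
  m = 1100 → c = 011101111, weight = 7.
  m = 0010 → c = 110001110, weight = 5.
  m = 1010 → c = 010101000, weight = 3.
  m = 0110 → c = 001000111, weight = 4.
  m = 1110 → c = 101100001, weight = 4.
  m = 0001 → c = 110000110, weight = 4.
  m = 1001 → c = 010100000, weight = 2.
  m = 0101 → c = 001001111, weight = 5.
  m = 1101 → c = 101101001, weight = 5.
  m = 0011 → c = 000001000, weight = 1.
  m = 1011 → c = 100101110, weight = 5.
  m = 0111 → c = 111000001, weight = 4.
  m = 1111 → c = 011100111, weight = 6.
Tally weights:
  weight 0: 1 codewords.
  weight 1: 1 codewords.
  weight 2: 1 codewords.
  weight 3: 1 codewords.
  weight 4: 5 codewords.
  weight 5: 5 codewords.
  weight 6: 1 codewords.
  weight 7: 1 codewords.
Minimum distance d = smallest w > 0 with A_w > 0 = 1.
Sanity: Σ A_w = 16 = 2^4 = 16 ✓.


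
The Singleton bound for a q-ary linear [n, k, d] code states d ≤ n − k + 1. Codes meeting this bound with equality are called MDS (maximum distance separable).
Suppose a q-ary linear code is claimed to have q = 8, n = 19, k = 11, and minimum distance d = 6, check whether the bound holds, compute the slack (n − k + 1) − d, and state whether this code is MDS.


Singleton RHS = n − k + 1 = 9, slack = 3, bound satisfied, not MDS.

Singleton bound: d ≤ n − k + 1.
Here n = 19, k = 11, so n − k + 1 = 9.
Given d = 6, check d ≤ 9: YES.
Slack = (n − k + 1) − d = 3.
The code is NOT MDS (slack = 3 > 0).
Description: the claimed parameters are [19, 11, 6]_8; such a code would be non-MDS.


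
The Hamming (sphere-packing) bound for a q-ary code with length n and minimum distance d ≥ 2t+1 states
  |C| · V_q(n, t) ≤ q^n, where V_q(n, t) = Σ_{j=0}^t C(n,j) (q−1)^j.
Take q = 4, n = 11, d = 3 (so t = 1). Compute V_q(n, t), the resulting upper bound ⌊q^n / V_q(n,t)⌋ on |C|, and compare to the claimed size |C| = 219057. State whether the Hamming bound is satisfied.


V_q(n, t) = 34, q^n = 4194304, Hamming bound = 123361, |C| = 219057 > bound (violated).

Step 1: Compute V_q(n, t) = Σ_{j=0}^1 C(n, j) (q−1)^j.
  j = 0: C(11,0)·(3)^0 = 1·1 = 1.
  j = 1: C(11,1)·(3)^1 = 11·3 = 33.
  V_q(n, t) = 1 + 33 = 34.
Step 2: q^n = 4^11 = 4194304.
Step 3: Hamming bound ⌊q^n / V_q(n,t)⌋ = ⌊4194304/34⌋ = 123361.
Step 4: Compare |C| = 219057 to 123361: violated.
The claimed |C| lies above the Hamming bound, so no 4-ary code of length 11 with d ≥ 3 can have 219057 codewords.


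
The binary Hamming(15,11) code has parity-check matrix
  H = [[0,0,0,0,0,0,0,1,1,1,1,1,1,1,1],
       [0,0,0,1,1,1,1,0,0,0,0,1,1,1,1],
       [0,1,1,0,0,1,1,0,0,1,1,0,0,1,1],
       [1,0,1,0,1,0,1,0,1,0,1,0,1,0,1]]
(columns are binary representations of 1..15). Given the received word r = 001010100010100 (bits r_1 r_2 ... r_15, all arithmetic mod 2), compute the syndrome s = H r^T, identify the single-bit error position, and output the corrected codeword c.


s = (0, 1, 1, 1)^T, error position = 7, corrected codeword c = 001010000010100

Compute s = H r^T mod 2 one row at a time:
  s_1 = 0 + 0 + 0 + 1 + 0 + 1 + 0 + 0 = 2 ≡ 0 (mod 2).
  s_2 = 0 + 1 + 0 + 1 + 0 + 1 + 0 + 0 = 3 ≡ 1 (mod 2).
  s_3 = 0 + 1 + 0 + 1 + 0 + 1 + 0 + 0 = 3 ≡ 1 (mod 2).
  s_4 = 0 + 1 + 1 + 1 + 0 + 1 + 1 + 0 = 5 ≡ 1 (mod 2).
s = (0, 1, 1, 1)^T — this equals column 7 of H (binary 0111), so error is at position 7.
Correct: flip bit 7 of r = 001010100010100 to get c = 001010000010100.


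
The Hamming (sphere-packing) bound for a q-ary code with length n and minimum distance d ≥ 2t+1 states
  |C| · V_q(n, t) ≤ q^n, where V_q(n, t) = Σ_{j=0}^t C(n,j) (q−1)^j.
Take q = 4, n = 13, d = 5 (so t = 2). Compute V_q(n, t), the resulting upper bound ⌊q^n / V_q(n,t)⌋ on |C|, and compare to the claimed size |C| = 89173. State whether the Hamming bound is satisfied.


V_q(n, t) = 742, q^n = 67108864, Hamming bound = 90443, |C| = 89173 ≤ bound (satisfied).

Step 1: Compute V_q(n, t) = Σ_{j=0}^2 C(n, j) (q−1)^j.
  j = 0: C(13,0)·(3)^0 = 1·1 = 1.
  j = 1: C(13,1)·(3)^1 = 13·3 = 39.
  j = 2: C(13,2)·(3)^2 = 78·9 = 702.
  V_q(n, t) = 1 + 39 + 702 = 742.
Step 2: q^n = 4^13 = 67108864.
Step 3: Hamming bound ⌊q^n / V_q(n,t)⌋ = ⌊67108864/742⌋ = 90443.
Step 4: Compare |C| = 89173 to 90443: satisfied.
The claimed |C| lies below the Hamming bound.


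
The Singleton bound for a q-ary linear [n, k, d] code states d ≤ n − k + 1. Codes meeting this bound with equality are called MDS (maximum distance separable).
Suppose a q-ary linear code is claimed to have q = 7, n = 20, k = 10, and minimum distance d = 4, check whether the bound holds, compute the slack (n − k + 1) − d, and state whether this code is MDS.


Singleton RHS = n − k + 1 = 11, slack = 7, bound satisfied, not MDS.

Singleton bound: d ≤ n − k + 1.
Here n = 20, k = 10, so n − k + 1 = 11.
Given d = 4, check d ≤ 11: YES.
Slack = (n − k + 1) − d = 7.
The code is NOT MDS (slack = 7 > 0).
Description: the claimed parameters are [20, 10, 4]_7; such a code would be non-MDS.


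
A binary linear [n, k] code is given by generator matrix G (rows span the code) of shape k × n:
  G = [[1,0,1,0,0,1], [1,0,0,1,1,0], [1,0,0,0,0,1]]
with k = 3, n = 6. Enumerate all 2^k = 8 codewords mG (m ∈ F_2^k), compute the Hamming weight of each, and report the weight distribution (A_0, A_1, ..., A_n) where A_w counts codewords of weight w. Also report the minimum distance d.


Weight distribution: A_0 = 1, A_1 = 1, A_2 = 1, A_3 = 3, A_4 = 2. Minimum distance d = 1.

Enumerate all 2^3 = 8 messages m ∈ F_2^3.
For each, compute codeword c = mG in F_2^6, then tally its weight.
  m = 000 → c = 000000, weight = 0.
  m = 100 → c = 101001, weight = 3.
  m = 010 → c = 100110, weight = 3.
  m = 110 → c = 001111, weight = 4.
  m = 001 → c = 100001, weight = 2.
  m = 101 → c = 001000, weight = 1.
  m = 011 → c = 000111, weight = 3.
  m = 111 → c = 101110, weight = 4.
Tally weights:
  weight 0: 1 codewords.
  weight 1: 1 codewords.
  weight 2: 1 codewords.
  weight 3: 3 codewords.
  weight 4: 2 codewords.
Minimum distance d = smallest w > 0 with A_w > 0 = 1.
Sanity: Σ A_w = 8 = 2^3 = 8 ✓.


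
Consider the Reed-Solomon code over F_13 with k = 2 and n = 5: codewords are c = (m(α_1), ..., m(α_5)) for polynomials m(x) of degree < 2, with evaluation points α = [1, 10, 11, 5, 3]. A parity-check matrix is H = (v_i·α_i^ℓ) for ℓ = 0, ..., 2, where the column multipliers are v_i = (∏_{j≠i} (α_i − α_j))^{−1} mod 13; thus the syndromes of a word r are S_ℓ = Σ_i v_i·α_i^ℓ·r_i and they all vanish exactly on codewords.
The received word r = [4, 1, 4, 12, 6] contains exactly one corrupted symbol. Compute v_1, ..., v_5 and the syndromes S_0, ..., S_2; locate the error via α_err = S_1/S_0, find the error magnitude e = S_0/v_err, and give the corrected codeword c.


S = (6, 6, 6), error at position 1, error magnitude e = 4, c = [0, 1, 4, 12, 6].

Step 1: column multipliers v_i = (∏_{j≠i}(α_i − α_j))^{−1} mod 13.
  i = 1 (α = 1): (1−10)(1−11)(1−5)(1−3) = (−9)·(−10)·(−4)·(−2) = 720 ≡ 5, so v_1 = 5^{−1} = 8 (mod 13).
  i = 2 (α = 10): (10−1)(10−11)(10−5)(10−3) = 9·(−1)·5·7 = −315 ≡ 10, so v_2 = 10^{−1} = 4 (mod 13).
  i = 3 (α = 11): (11−1)(11−10)(11−5)(11−3) = 10·1·6·8 = 480 ≡ 12, so v_3 = 12^{−1} = 12 (mod 13).
  i = 4 (α = 5): (5−1)(5−10)(5−11)(5−3) = 4·(−5)·(−6)·2 = 240 ≡ 6, so v_4 = 6^{−1} = 11 (mod 13).
  i = 5 (α = 3): (3−1)(3−10)(3−11)(3−5) = 2·(−7)·(−8)·(−2) = −224 ≡ 10, so v_5 = 10^{−1} = 4 (mod 13).
  v = [8, 4, 12, 11, 4].
Step 2: syndromes of r = [4, 1, 4, 12, 6] (all sums mod 13).
  S_0 = Σ v_i r_i = 8·4 + 4·1 + 12·4 + 11·12 + 4·6 = 240 ≡ 6.
  S_1 = Σ v_i α_i r_i = 8·1·4 + 4·10·1 + 12·11·4 + 11·5·12 + 4·3·6 = 1332 ≡ 6.
  α_i^2 mod 13 = [1, 9, 4, 12, 9].
  S_2 = Σ v_i α_i^2 r_i = 8·1·4 + 4·9·1 + 12·4·4 + 11·12·12 + 4·9·6 = 2060 ≡ 6.
  S = (6, 6, 6) ≠ 0, so r is not a codeword (an error is present).
Step 3: locate the error. For a single error e at position i, S_ℓ = v_i·e·α_i^ℓ, so α_err = S_1/S_0.
  S_0^{−1} = 6^{−1} = 11 (mod 13), so α_err = 6·11 = 66 ≡ 1 = α_1. Error position i = 1.
  Consistency check: S_2/S_1 = 6·11 = 66 ≡ 1 = α_err ✓ (single-error assumption holds).
Step 4: error magnitude e = S_0/v_1 = S_0·∏_{j≠1}(α_1 − α_j) = 6·5 = 30 ≡ 4 (mod 13).
Step 5: correct position 1: c_1 = r_1 − e = 4 − 4 ≡ 0 (mod 13). Hence c = [0, 1, 4, 12, 6].
  Check: interpolating c through the α_i gives m(x) = 10 + 3·x (degree < 2) with m(α_i) = c_i for every i, so c is indeed a codeword.


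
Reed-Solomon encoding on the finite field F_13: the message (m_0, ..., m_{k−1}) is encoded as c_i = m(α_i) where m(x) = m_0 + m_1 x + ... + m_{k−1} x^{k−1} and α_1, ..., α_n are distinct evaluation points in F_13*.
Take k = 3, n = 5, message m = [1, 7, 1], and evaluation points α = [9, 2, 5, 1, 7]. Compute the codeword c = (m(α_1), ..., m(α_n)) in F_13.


c = [2, 6, 9, 9, 8]

Message polynomial: m(x) = 1 + 7·x + 1·x^2 (mod 13).
For each evaluation point α_i, compute m(α_i) mod 13:
  α_1 = 9: Horner steps 1 → 3 → 2, so m(9) = 2.
  α_2 = 2: Horner steps 1 → 9 → 6, so m(2) = 6.
  α_3 = 5: Horner steps 1 → 12 → 9, so m(5) = 9.
  α_4 = 1: Horner steps 1 → 8 → 9, so m(1) = 9.
  α_5 = 7: Horner steps 1 → 1 → 8, so m(7) = 8.
Codeword c = [2, 6, 9, 9, 8] ∈ F_13^5.


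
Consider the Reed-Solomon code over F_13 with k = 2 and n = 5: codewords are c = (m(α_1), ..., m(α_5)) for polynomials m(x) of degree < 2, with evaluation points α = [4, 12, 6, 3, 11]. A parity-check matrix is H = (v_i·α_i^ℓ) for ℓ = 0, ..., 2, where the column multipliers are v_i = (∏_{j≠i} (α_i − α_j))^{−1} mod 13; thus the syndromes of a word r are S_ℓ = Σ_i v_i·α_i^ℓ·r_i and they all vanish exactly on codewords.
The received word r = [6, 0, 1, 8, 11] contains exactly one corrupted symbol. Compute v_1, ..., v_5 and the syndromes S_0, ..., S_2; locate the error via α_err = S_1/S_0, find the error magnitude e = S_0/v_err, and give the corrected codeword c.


S = (7, 2, 8), error at position 1, error magnitude e = 9, c = [10, 0, 1, 8, 11].

Step 1: column multipliers v_i = (∏_{j≠i}(α_i − α_j))^{−1} mod 13.
  i = 1 (α = 4): (4−12)(4−6)(4−3)(4−11) = (−8)·(−2)·1·(−7) = −112 ≡ 5, so v_1 = 5^{−1} = 8 (mod 13).
  i = 2 (α = 12): (12−4)(12−6)(12−3)(12−11) = 8·6·9·1 = 432 ≡ 3, so v_2 = 3^{−1} = 9 (mod 13).
  i = 3 (α = 6): (6−4)(6−12)(6−3)(6−11) = 2·(−6)·3·(−5) = 180 ≡ 11, so v_3 = 11^{−1} = 6 (mod 13).
  i = 4 (α = 3): (3−4)(3−12)(3−6)(3−11) = (−1)·(−9)·(−3)·(−8) = 216 ≡ 8, so v_4 = 8^{−1} = 5 (mod 13).
  i = 5 (α = 11): (11−4)(11−12)(11−6)(11−3) = 7·(−1)·5·8 = −280 ≡ 6, so v_5 = 6^{−1} = 11 (mod 13).
  v = [8, 9, 6, 5, 11].
Step 2: syndromes of r = [6, 0, 1, 8, 11] (all sums mod 13).
  S_0 = Σ v_i r_i = 8·6 + 9·0 + 6·1 + 5·8 + 11·11 = 215 ≡ 7.
  S_1 = Σ v_i α_i r_i = 8·4·6 + 9·12·0 + 6·6·1 + 5·3·8 + 11·11·11 = 1679 ≡ 2.
  α_i^2 mod 13 = [3, 1, 10, 9, 4].
  S_2 = Σ v_i α_i^2 r_i = 8·3·6 + 9·1·0 + 6·10·1 + 5·9·8 + 11·4·11 = 1048 ≡ 8.
  S = (7, 2, 8) ≠ 0, so r is not a codeword (an error is present).
Step 3: locate the error. For a single error e at position i, S_ℓ = v_i·e·α_i^ℓ, so α_err = S_1/S_0.
  S_0^{−1} = 7^{−1} = 2 (mod 13), so α_err = 2·2 = 4 ≡ 4 = α_1. Error position i = 1.
  Consistency check: S_2/S_1 = 8·7 = 56 ≡ 4 = α_err ✓ (single-error assumption holds).
Step 4: error magnitude e = S_0/v_1 = S_0·∏_{j≠1}(α_1 − α_j) = 7·5 = 35 ≡ 9 (mod 13).
Step 5: correct position 1: c_1 = r_1 − e = 6 − 9 ≡ 10 (mod 13). Hence c = [10, 0, 1, 8, 11].
  Check: interpolating c through the α_i gives m(x) = 2 + 2·x (degree < 2) with m(α_i) = c_i for every i, so c is indeed a codeword.


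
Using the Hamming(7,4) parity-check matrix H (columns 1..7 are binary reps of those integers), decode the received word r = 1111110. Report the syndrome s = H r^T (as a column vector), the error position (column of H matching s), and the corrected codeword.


s = (1, 1, 1)^T, error position = 7, corrected codeword c = 1111111

Compute s = H r^T mod 2 one row at a time:
  s_1 = 1 + 1 + 1 + 0 = 3 ≡ 1 (mod 2).
  s_2 = 1 + 1 + 1 + 0 = 3 ≡ 1 (mod 2).
  s_3 = 1 + 1 + 1 + 0 = 3 ≡ 1 (mod 2).
s = (1, 1, 1)^T — this equals column 7 of H (binary 111), so error is at position 7.
Correct: flip bit 7 of r = 1111110 to get c = 1111111.


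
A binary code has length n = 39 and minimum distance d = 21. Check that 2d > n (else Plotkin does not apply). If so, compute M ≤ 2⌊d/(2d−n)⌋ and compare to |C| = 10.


Plotkin bound M ≤ 14; given |C| = 10 ≤ bound (satisfied).

Check applicability: 2d = 42, n = 39.
2d − n = 3 > 0, so Plotkin applies.
Compute d/(2d−n) = 21/3 ≈ 7.0000.
⌊d/(2d−n)⌋ = 7.
Plotkin bound: M ≤ 2·7 = 14.
Given |C| = 10, check: satisfied.
This |C| is below the Plotkin bound.


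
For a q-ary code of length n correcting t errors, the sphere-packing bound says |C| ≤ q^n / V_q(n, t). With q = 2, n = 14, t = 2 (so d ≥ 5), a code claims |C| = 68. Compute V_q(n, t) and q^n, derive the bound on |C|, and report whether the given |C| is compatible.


V_q(n, t) = 106, q^n = 16384, Hamming bound = 154, |C| = 68 ≤ bound (satisfied).

Step 1: Compute V_q(n, t) = Σ_{j=0}^2 C(n, j) (q−1)^j.
  j = 0: C(14,0)·(1)^0 = 1·1 = 1.
  j = 1: C(14,1)·(1)^1 = 14·1 = 14.
  j = 2: C(14,2)·(1)^2 = 91·1 = 91.
  V_q(n, t) = 1 + 14 + 91 = 106.
Step 2: q^n = 2^14 = 16384.
Step 3: Hamming bound ⌊q^n / V_q(n,t)⌋ = ⌊16384/106⌋ = 154.
Step 4: Compare |C| = 68 to 154: satisfied.
The claimed |C| lies below the Hamming bound.


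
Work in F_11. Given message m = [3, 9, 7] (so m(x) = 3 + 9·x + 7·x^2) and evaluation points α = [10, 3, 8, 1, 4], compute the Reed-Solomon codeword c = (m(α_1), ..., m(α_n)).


c = [1, 5, 6, 8, 8]

Message polynomial: m(x) = 3 + 9·x + 7·x^2 (mod 11).
For each evaluation point α_i, compute m(α_i) mod 11:
  α_1 = 10: Horner steps 7 → 2 → 1, so m(10) = 1.
  α_2 = 3: Horner steps 7 → 8 → 5, so m(3) = 5.
  α_3 = 8: Horner steps 7 → 10 → 6, so m(8) = 6.
  α_4 = 1: Horner steps 7 → 5 → 8, so m(1) = 8.
  α_5 = 4: Horner steps 7 → 4 → 8, so m(4) = 8.
Codeword c = [1, 5, 6, 8, 8] ∈ F_11^5.


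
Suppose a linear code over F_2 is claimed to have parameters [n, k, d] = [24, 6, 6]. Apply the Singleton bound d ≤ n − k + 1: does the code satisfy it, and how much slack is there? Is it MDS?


Singleton RHS = n − k + 1 = 19, slack = 13, bound satisfied, not MDS.

Singleton bound: d ≤ n − k + 1.
Here n = 24, k = 6, so n − k + 1 = 19.
Given d = 6, check d ≤ 19: YES.
Slack = (n − k + 1) − d = 13.
The code is NOT MDS (slack = 13 > 0).
Description: the claimed parameters are [24, 6, 6]_2; such a code would be non-MDS.


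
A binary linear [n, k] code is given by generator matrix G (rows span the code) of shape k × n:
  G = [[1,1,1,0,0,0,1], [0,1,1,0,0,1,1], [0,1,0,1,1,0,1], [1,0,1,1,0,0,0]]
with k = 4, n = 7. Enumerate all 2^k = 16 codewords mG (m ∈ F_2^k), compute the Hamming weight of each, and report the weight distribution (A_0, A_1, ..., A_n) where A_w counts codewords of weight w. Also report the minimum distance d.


Weight distribution: A_0 = 1, A_1 = 1, A_2 = 1, A_3 = 4, A_4 = 5, A_5 = 3, A_6 = 1. Minimum distance d = 1.

Enumerate all 2^4 = 16 messages m ∈ F_2^4.
For each, compute codeword c = mG in F_2^7, then tally its weight.
  m = 0000 → c = 0000000, weight = 0.
  m = 1000 → c = 1110001, weight = 4.
  m = 0100 → c = 0110011, weight = 4.
  m = 1100 → c = 1000010, weight = 2.
  m = 0010 → c = 0101101, weight = 4.
  m = 1010 → c = 1011100, weight = 4.
  m = 0110 → c = 0011110, weight = 4.
  m = 1110 → c = 1101111, weight = 6.
  m = 0001 → c = 1011000, weight = 3.
  m = 1001 → c = 0101001, weight = 3.
  m = 0101 → c = 1101011, weight = 5.
  m = 1101 → c = 0011010, weight = 3.
  m = 0011 → c = 1110101, weight = 5.
  m = 1011 → c = 0000100, weight = 1.
  m = 0111 → c = 1000110, weight = 3.
  m = 1111 → c = 0110111, weight = 5.
Tally weights:
  weight 0: 1 codewords.
  weight 1: 1 codewords.
  weight 2: 1 codewords.
  weight 3: 4 codewords.
  weight 4: 5 codewords.
  weight 5: 3 codewords.
  weight 6: 1 codewords.
Minimum distance d = smallest w > 0 with A_w > 0 = 1.
Sanity: Σ A_w = 16 = 2^4 = 16 ✓.


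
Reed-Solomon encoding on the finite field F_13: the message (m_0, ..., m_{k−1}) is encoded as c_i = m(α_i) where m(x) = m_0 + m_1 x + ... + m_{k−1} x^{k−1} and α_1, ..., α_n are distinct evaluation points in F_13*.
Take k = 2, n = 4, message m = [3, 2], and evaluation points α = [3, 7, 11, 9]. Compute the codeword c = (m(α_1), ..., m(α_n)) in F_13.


c = [9, 4, 12, 8]

Message polynomial: m(x) = 3 + 2·x (mod 13).
For each evaluation point α_i, compute m(α_i) mod 13:
  α_1 = 3: Horner steps 2 → 9, so m(3) = 9.
  α_2 = 7: Horner steps 2 → 4, so m(7) = 4.
  α_3 = 11: Horner steps 2 → 12, so m(11) = 12.
  α_4 = 9: Horner steps 2 → 8, so m(9) = 8.
Codeword c = [9, 4, 12, 8] ∈ F_13^4.


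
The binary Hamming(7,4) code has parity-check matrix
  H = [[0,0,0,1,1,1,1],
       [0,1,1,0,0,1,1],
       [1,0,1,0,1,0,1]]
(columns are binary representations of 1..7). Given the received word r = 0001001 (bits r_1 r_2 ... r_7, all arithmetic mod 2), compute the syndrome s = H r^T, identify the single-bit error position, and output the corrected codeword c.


s = (0, 1, 1)^T, error position = 3, corrected codeword c = 0011001

Compute s = H r^T mod 2 one row at a time:
  s_1 = 1 + 0 + 0 + 1 = 2 ≡ 0 (mod 2).
  s_2 = 0 + 0 + 0 + 1 = 1 ≡ 1 (mod 2).
  s_3 = 0 + 0 + 0 + 1 = 1 ≡ 1 (mod 2).
s = (0, 1, 1)^T — this equals column 3 of H (binary 011), so error is at position 3.
Correct: flip bit 3 of r = 0001001 to get c = 0011001.


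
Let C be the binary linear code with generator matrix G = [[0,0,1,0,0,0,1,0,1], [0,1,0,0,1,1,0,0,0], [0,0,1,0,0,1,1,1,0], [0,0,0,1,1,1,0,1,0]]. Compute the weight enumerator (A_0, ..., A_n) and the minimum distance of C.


Weight distribution: A_0 = 1, A_3 = 5, A_4 = 5, A_5 = 2, A_6 = 2, A_7 = 1. Minimum distance d = 3.

Enumerate all 2^4 = 16 messages m ∈ F_2^4.
For each, compute codeword c = mG in F_2^9, then tally its weight.
  m = 0000 → c = 000000000, weight = 0.
  m = 1000 → c = 001000101, weight = 3.
  m = 0100 → c = 010011000, weight = 3.
  m = 1100 → c = 011011101, weight = 6.
  m = 0010 → c = 001001110, weight = 4.
  m = 1010 → c = 000001011, weight = 3.
  m = 0110 → c = 011010110, weight = 5.
  m = 1110 → c = 010010011, weight = 4.
  m = 0001 → c = 000111010, weight = 4.
  m = 1001 → c = 001111111, weight = 7.
  m = 0101 → c = 010100010, weight = 3.
  m = 1101 → c = 011100111, weight = 6.
  m = 0011 → c = 001110100, weight = 4.
  m = 1011 → c = 000110001, weight = 3.
  m = 0111 → c = 011101100, weight = 5.
  m = 1111 → c = 010101001, weight = 4.
Tally weights:
  weight 0: 1 codewords.
  weight 3: 5 codewords.
  weight 4: 5 codewords.
  weight 5: 2 codewords.
  weight 6: 2 codewords.
  weight 7: 1 codewords.
Minimum distance d = smallest w > 0 with A_w > 0 = 3.
Sanity: Σ A_w = 16 = 2^4 = 16 ✓.


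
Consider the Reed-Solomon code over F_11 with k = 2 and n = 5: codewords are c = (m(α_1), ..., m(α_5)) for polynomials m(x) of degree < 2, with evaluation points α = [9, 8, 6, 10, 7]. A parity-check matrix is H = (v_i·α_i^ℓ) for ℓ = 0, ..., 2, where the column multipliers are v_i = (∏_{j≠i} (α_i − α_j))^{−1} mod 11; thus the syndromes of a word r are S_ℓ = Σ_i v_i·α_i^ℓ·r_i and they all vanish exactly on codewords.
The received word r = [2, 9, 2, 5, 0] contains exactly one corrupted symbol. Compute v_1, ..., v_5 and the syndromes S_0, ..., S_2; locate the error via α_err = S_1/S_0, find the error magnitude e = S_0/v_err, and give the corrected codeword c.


S = (10, 2, 7), error at position 1, error magnitude e = 6, c = [7, 9, 2, 5, 0].

Step 1: column multipliers v_i = (∏_{j≠i}(α_i − α_j))^{−1} mod 11.
  i = 1 (α = 9): (9−8)(9−6)(9−10)(9−7) = 1·3·(−1)·2 = −6 ≡ 5, so v_1 = 5^{−1} = 9 (mod 11).
  i = 2 (α = 8): (8−9)(8−6)(8−10)(8−7) = (−1)·2·(−2)·1 = 4 ≡ 4, so v_2 = 4^{−1} = 3 (mod 11).
  i = 3 (α = 6): (6−9)(6−8)(6−10)(6−7) = (−3)·(−2)·(−4)·(−1) = 24 ≡ 2, so v_3 = 2^{−1} = 6 (mod 11).
  i = 4 (α = 10): (10−9)(10−8)(10−6)(10−7) = 1·2·4·3 = 24 ≡ 2, so v_4 = 2^{−1} = 6 (mod 11).
  i = 5 (α = 7): (7−9)(7−8)(7−6)(7−10) = (−2)·(−1)·1·(−3) = −6 ≡ 5, so v_5 = 5^{−1} = 9 (mod 11).
  v = [9, 3, 6, 6, 9].
Step 2: syndromes of r = [2, 9, 2, 5, 0] (all sums mod 11).
  S_0 = Σ v_i r_i = 9·2 + 3·9 + 6·2 + 6·5 + 9·0 = 87 ≡ 10.
  S_1 = Σ v_i α_i r_i = 9·9·2 + 3·8·9 + 6·6·2 + 6·10·5 + 9·7·0 = 750 ≡ 2.
  α_i^2 mod 11 = [4, 9, 3, 1, 5].
  S_2 = Σ v_i α_i^2 r_i = 9·4·2 + 3·9·9 + 6·3·2 + 6·1·5 + 9·5·0 = 381 ≡ 7.
  S = (10, 2, 7) ≠ 0, so r is not a codeword (an error is present).
Step 3: locate the error. For a single error e at position i, S_ℓ = v_i·e·α_i^ℓ, so α_err = S_1/S_0.
  S_0^{−1} = 10^{−1} = 10 (mod 11), so α_err = 2·10 = 20 ≡ 9 = α_1. Error position i = 1.
  Consistency check: S_2/S_1 = 7·6 = 42 ≡ 9 = α_err ✓ (single-error assumption holds).
Step 4: error magnitude e = S_0/v_1 = S_0·∏_{j≠1}(α_1 − α_j) = 10·5 = 50 ≡ 6 (mod 11).
Step 5: correct position 1: c_1 = r_1 − e = 2 − 6 ≡ 7 (mod 11). Hence c = [7, 9, 2, 5, 0].
  Check: interpolating c through the α_i gives m(x) = 3 + 9·x (degree < 2) with m(α_i) = c_i for every i, so c is indeed a codeword.


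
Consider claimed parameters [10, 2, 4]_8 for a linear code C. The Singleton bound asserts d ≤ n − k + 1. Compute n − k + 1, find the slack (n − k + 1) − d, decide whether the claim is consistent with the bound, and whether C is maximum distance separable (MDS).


Singleton RHS = n − k + 1 = 9, slack = 5, bound satisfied, not MDS.

Singleton bound: d ≤ n − k + 1.
Here n = 10, k = 2, so n − k + 1 = 9.
Given d = 4, check d ≤ 9: YES.
Slack = (n − k + 1) − d = 5.
The code is NOT MDS (slack = 5 > 0).
Description: the claimed parameters are [10, 2, 4]_8; such a code would be non-MDS.


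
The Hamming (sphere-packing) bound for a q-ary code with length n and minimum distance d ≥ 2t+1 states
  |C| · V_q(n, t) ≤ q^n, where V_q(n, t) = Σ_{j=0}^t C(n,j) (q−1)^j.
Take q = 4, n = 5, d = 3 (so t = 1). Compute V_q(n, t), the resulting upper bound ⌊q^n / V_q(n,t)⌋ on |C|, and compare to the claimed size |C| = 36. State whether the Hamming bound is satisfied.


V_q(n, t) = 16, q^n = 1024, Hamming bound = 64, |C| = 36 ≤ bound (satisfied).

Step 1: Compute V_q(n, t) = Σ_{j=0}^1 C(n, j) (q−1)^j.
  j = 0: C(5,0)·(3)^0 = 1·1 = 1.
  j = 1: C(5,1)·(3)^1 = 5·3 = 15.
  V_q(n, t) = 1 + 15 = 16.
Step 2: q^n = 4^5 = 1024.
Step 3: Hamming bound ⌊q^n / V_q(n,t)⌋ = ⌊1024/16⌋ = 64.
Step 4: Compare |C| = 36 to 64: satisfied.
The claimed |C| lies below the Hamming bound.


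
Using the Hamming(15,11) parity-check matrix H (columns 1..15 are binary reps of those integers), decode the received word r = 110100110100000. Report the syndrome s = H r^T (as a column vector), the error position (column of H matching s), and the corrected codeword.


s = (0, 0, 1, 0)^T, error position = 2, corrected codeword c = 100100110100000

Compute s = H r^T mod 2 one row at a time:
  s_1 = 1 + 0 + 1 + 0 + 0 + 0 + 0 + 0 = 2 ≡ 0 (mod 2).
  s_2 = 1 + 0 + 0 + 1 + 0 + 0 + 0 + 0 = 2 ≡ 0 (mod 2).
  s_3 = 1 + 0 + 0 + 1 + 1 + 0 + 0 + 0 = 3 ≡ 1 (mod 2).
  s_4 = 1 + 0 + 0 + 1 + 0 + 0 + 0 + 0 = 2 ≡ 0 (mod 2).
s = (0, 0, 1, 0)^T — this equals column 2 of H (binary 0010), so error is at position 2.
Correct: flip bit 2 of r = 110100110100000 to get c = 100100110100000.
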